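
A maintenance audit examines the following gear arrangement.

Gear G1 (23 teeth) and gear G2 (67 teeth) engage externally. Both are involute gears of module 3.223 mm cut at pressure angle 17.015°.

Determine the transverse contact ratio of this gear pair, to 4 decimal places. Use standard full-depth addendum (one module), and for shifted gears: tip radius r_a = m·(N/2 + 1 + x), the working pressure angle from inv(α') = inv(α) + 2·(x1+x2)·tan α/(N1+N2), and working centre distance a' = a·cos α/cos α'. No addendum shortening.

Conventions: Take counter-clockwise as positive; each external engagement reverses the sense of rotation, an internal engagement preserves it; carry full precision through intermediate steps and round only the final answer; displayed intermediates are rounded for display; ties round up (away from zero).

recognized (one external pair, fixed centres): single-mesh tooth geometry, m = 3.223, N1 = 23, N2 = 67
base radii: r_b1 = 35.442119, r_b2 = 103.244435
tip radii: r_a1 = 40.287500, r_a2 = 111.193500
no profile shift: α' = α, a' = a
action lengths: √(r_a1²−r_b1²) = 19.155647, √(r_a2²−r_b2²) = 41.286573
base pitch p_b = π·m·cos α = 9.682148
CR = (19.155647 + 41.286573 − 145.035000·sin 17.01500°)/9.682148 = 1.859276
contact ratio ≈ 1.8593

1.8593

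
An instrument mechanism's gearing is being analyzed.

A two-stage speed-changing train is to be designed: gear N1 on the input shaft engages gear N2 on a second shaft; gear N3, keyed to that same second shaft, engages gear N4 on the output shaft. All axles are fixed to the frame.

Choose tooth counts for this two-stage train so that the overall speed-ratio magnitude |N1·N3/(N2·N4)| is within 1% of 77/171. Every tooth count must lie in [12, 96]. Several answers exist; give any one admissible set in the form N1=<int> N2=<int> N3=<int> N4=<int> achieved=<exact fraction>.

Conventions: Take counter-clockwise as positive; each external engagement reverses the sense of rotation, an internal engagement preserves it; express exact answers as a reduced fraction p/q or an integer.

N1=14 N2=12 N3=22 N4=57 achieved=77/171

2-stage fixed-axis compound train for ratio 77/171
target = 77/171 in lowest terms: an exact hit needs N1·N3 = k·77 and N2·N4 = k·171 for one integer k, every count in [12, 96]; additionally prefer no 1:1 stage (N1 ≠ N2, N3 ≠ N4)
k = 1…3: no 1:1-free in-range split of k·77 and k·171 into factor pairs; take k = 4
k = 4: N1·N3 = 308 = 14·22, N2·N4 = 684 = 12·57
achieved = 14·22/(12·57) = 77/171; |achieved − target| = 0 ≤ 77/17100 ✓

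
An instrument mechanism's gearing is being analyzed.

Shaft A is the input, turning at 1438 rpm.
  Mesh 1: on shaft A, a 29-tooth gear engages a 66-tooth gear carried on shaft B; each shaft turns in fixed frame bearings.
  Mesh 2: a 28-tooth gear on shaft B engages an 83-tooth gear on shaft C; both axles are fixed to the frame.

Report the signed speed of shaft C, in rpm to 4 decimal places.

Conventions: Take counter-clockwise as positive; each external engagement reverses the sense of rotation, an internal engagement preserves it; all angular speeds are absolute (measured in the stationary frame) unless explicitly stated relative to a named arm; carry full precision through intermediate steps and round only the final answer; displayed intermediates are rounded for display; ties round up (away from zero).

+213.1537 rpm

2-mesh fixed-axis compound train (all bearings frame-fixed)
mesh 1 [29T→66T]: ω = 1438.0000×29/66 = 631.8485 rpm, sense flips to −
mesh 2 [28T→83T]: ω = 631.8485×28/83 = 213.1537 rpm, sense flips to +
signed output speed = +213.1537 rpm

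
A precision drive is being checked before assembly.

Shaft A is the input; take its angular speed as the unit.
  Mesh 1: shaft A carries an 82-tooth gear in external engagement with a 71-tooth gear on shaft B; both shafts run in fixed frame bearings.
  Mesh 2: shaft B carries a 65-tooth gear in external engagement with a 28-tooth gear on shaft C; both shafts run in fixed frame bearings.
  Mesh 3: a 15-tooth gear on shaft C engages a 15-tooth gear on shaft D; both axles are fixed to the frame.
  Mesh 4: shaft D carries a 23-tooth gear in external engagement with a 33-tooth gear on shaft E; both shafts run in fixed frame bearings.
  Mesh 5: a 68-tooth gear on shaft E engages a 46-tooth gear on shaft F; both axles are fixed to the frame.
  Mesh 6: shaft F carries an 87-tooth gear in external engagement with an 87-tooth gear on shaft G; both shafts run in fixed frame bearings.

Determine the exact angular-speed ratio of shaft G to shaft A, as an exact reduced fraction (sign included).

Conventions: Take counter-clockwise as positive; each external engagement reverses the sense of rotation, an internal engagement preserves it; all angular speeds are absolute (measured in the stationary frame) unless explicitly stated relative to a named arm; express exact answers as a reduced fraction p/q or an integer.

class = fixed-axis compound train [6 meshes; 6 ratios multiply, 6 sense flips]
mesh 1 [82T→71T]: running ratio 82/71, sense −
mesh 2 [65T→28T]: running ratio 2665/994, sense +
mesh 3 [15T→15T]: running ratio 2665/994, sense −
mesh 4 [23T→33T]: running ratio 61295/32802, sense +
mesh 5 [68T→46T]: running ratio 45305/16401, sense −
mesh 6 [87T→87T]: running ratio 45305/16401, sense +
ω_out/ω_in = 45305/16401

45305/16401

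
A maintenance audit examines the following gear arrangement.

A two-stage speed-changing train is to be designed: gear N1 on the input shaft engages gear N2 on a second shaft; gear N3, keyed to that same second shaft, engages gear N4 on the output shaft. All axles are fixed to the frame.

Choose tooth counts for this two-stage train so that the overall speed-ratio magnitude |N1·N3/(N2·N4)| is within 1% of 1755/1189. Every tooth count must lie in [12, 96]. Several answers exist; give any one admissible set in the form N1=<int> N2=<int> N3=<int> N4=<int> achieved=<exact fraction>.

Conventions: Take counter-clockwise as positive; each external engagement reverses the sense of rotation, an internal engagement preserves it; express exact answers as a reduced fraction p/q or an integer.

design class (target 1755/1189): fixed-axis compound train
target = 1755/1189 in lowest terms: an exact hit needs N1·N3 = k·1755 and N2·N4 = k·1189 for one integer k, every count in [12, 96]; additionally prefer no 1:1 stage (N1 ≠ N2, N3 ≠ N4)
k = 1: N1·N3 = 1755 = 27·65, N2·N4 = 1189 = 29·41
achieved = 27·65/(29·41) = 1755/1189; |achieved − target| = 0 ≤ 351/23780 ✓

N1=27 N2=29 N3=65 N4=41 achieved=1755/1189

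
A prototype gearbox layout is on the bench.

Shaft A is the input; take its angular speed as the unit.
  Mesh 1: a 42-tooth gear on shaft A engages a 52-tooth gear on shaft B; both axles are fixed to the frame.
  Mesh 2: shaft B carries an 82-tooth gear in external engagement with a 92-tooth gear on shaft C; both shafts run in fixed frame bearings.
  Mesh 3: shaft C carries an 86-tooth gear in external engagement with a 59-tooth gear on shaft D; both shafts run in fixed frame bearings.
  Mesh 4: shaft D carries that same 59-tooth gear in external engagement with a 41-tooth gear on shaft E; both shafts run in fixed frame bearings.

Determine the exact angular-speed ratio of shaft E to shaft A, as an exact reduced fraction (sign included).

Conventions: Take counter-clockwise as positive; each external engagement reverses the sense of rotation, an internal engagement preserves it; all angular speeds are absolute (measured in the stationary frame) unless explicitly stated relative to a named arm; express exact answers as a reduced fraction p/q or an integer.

class = fixed-axis compound train [4 meshes; 4 ratios multiply, 4 sense flips]
mesh 1 [42T→52T]: running ratio 21/26, sense −
mesh 2 [82T→92T]: running ratio 861/1196, sense +
mesh 3 [86T→59T]: running ratio 37023/35282, sense −
mesh 4 [59T→41T]: running ratio 903/598, sense +
ω_out/ω_in = 903/598

903/598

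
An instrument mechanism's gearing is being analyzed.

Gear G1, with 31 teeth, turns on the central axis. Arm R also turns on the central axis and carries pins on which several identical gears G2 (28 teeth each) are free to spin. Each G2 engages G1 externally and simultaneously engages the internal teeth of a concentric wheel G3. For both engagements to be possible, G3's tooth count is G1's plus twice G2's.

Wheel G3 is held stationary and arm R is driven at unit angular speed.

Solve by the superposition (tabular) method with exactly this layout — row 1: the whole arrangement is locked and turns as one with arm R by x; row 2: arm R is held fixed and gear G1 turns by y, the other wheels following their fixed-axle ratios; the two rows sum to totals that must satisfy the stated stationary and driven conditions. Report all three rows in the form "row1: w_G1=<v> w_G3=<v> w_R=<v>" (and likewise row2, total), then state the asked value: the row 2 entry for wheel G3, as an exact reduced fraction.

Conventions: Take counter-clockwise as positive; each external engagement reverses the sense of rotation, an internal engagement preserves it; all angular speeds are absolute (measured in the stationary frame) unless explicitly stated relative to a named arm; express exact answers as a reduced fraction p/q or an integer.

row1: w_G1=1 w_G3=1 w_R=1
row2: w_G1=87/31 w_G3=-1 w_R=0
total: w_G1=118/31 w_G3=0 w_R=1
asked value: -1

planetary set (31T centre, 28T on arm, 87T internal) — Willis relation
row 1: whole set turns with the arm by x
superposition row 2 [arm held]: sun y, ring −(31/87)·y, arm 0
boundary: total ω_ring = x − (31/87)·y = 0 and total ω_arm = x = 1  ⇒  y = 87/31, x = 1
row 2 ring = −(31/87)·87/31 = -1
totals (row 1 + row 2): sun 1 + 87/31 = 118/31, ring 1 + (-1) = 0, arm 1 + 0 = 1
asked cell (row2, ring) = -1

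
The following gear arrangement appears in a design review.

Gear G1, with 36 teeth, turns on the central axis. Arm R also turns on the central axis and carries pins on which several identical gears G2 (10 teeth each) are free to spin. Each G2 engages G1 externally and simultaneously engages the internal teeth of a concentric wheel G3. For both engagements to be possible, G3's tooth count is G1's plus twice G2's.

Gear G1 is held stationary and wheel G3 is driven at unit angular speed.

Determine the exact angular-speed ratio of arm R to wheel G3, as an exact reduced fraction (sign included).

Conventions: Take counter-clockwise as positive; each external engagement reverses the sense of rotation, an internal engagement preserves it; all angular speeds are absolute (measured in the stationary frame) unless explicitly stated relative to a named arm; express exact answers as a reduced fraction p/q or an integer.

14/23

class = planetary set [G3 = 36+2·10 = 56; Willis about the carrier]
ring teeth: 36 + 2·10 = 56
36(ω_sun−ω_arm) = −56(ω_ring−ω_arm),  ω_sun = 0, ω_ring = 1
36(0−ω_arm) = −56(1−ω_arm)  ⇒  92·ω_arm = 56  ⇒  ω_arm = 14/23
ω_out/ω_in = 14/23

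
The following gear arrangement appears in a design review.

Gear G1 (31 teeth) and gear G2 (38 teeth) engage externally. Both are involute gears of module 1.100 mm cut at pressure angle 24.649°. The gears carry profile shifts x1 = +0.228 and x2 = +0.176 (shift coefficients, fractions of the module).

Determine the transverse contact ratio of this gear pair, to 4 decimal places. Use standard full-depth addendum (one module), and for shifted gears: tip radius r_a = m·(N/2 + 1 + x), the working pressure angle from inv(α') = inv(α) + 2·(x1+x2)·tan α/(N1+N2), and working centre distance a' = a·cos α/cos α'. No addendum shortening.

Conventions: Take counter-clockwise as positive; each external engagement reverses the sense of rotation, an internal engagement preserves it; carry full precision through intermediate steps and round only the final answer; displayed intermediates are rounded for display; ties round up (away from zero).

single-mesh involute tooth geometry (31T engaging 38T at module 1.100)
base radii: r_b1 = 15.496400, r_b2 = 18.995587
tip radii: r_a1 = 18.400800, r_a2 = 22.193600
inv(α') = inv(24.649°) + 2·(+0.228+0.176)·tan α/(31+38) = 0.03403786  ⇒  α' = 26.02187°
a' = a·cos α / cos α' = 37.9500·cos 24.649°/cos 26.02187° = 38.383000
action lengths: √(r_a1²−r_b1²) = 9.922249, √(r_a2²−r_b2²) = 11.477088
base pitch p_b = π·m·cos α = 3.140863
CR = (9.922249 + 11.477088 − 38.383000·sin 26.02187°)/3.140863 = 1.451885
contact ratio ≈ 1.4519

1.4519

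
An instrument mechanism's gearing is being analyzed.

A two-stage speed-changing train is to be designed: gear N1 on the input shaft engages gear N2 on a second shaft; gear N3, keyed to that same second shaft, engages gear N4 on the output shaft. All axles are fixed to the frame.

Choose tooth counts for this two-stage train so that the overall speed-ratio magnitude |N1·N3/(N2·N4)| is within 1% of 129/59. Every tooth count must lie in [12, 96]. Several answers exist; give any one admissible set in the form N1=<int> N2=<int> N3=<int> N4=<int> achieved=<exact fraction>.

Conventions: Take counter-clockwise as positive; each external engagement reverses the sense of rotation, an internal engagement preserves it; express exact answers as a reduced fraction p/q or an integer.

N1=18 N2=12 N3=86 N4=59 achieved=129/59

design class (target 129/59): fixed-axis compound train
target = 129/59 in lowest terms: an exact hit needs N1·N3 = k·129 and N2·N4 = k·59 for one integer k, every count in [12, 96]; additionally prefer no 1:1 stage (N1 ≠ N2, N3 ≠ N4)
k = 1…11: no 1:1-free in-range split of k·129 and k·59 into factor pairs; take k = 12
k = 12: N1·N3 = 1548 = 18·86, N2·N4 = 708 = 12·59
achieved = 18·86/(12·59) = 129/59; |achieved − target| = 0 ≤ 129/5900 ✓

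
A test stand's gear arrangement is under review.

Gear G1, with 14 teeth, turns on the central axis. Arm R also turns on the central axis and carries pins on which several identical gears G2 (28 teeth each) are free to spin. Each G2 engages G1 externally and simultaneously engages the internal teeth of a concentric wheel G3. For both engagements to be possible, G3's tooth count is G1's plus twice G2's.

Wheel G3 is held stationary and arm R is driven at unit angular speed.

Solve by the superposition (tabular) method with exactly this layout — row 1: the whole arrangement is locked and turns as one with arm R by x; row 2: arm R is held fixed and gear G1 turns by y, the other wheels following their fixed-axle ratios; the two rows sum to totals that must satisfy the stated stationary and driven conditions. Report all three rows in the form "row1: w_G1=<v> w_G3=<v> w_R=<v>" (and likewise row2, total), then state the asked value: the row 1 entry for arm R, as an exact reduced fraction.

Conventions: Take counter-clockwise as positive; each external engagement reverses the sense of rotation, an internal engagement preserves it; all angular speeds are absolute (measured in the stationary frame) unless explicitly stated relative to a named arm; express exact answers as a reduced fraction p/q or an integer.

recognized (axles ride arm R): planetary set, 14/28/70 teeth
row 1 — lock + rotate with arm: ω_sun = ω_ring = ω_arm = x
row 2 (arm held, sun turns y): ω_ring = −(14/70)·y, ω_arm = 0
boundary: total ω_ring = x − (14/70)·y = 0 and total ω_arm = x = 1  ⇒  y = 5, x = 1
row 2 ring = −(14/70)·5 = -1
totals (row 1 + row 2): sun 1 + 5 = 6, ring 1 + (-1) = 0, arm 1 + 0 = 1
asked cell (row1, arm) = 1

row1: w_G1=1 w_G3=1 w_R=1
row2: w_G1=5 w_G3=-1 w_R=0
total: w_G1=6 w_G3=0 w_R=1
asked value: 1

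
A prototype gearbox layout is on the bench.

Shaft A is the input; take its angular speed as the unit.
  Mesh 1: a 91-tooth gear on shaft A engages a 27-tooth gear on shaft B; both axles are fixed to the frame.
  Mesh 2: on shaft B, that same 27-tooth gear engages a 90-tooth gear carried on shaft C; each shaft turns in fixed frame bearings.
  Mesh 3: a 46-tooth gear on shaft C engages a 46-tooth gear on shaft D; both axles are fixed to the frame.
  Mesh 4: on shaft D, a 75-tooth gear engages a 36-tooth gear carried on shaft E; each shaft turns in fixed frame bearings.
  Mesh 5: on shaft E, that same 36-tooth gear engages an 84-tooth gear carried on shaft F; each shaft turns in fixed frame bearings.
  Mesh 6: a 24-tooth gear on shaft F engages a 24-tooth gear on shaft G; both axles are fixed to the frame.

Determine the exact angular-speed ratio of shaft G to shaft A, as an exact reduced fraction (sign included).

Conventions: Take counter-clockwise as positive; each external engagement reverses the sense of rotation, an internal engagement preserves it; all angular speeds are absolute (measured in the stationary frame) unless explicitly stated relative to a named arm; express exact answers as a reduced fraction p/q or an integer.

class = fixed-axis compound train [6 meshes; 6 ratios multiply, 6 sense flips]
mesh 1 [91T→27T]: running ratio 91/27, sense −
mesh 2 [27T→90T]: running ratio 91/90, sense +
mesh 3 [46T→46T]: running ratio 91/90, sense −
mesh 4 [75T→36T]: running ratio 455/216, sense +
mesh 5 [36T→84T]: running ratio 65/72, sense −
mesh 6 [24T→24T]: running ratio 65/72, sense +
ω_out/ω_in = 65/72

65/72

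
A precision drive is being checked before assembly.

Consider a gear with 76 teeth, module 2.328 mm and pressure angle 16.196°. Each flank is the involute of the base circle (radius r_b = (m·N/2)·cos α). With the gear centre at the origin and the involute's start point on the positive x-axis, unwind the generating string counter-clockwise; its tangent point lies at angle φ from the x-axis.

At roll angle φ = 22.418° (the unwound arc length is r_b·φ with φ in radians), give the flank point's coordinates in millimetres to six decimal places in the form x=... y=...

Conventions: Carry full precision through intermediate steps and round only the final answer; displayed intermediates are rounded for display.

x=91.209137 y=1.670389

topology: single-mesh involute geometry — m = 2.328, N = 76
pitch radius r_p = m·N/2 = 2.328·76/2 = 88.464000
base radius r_b = r_p·cos α = 88.464000·cos 16.196° = 84.953143
roll angle φ = 22.418° = 0.39126791 rad
x = r_b·(cos φ + φ·sin φ) = 91.209137
y = r_b·(sin φ − φ·cos φ) = 1.670389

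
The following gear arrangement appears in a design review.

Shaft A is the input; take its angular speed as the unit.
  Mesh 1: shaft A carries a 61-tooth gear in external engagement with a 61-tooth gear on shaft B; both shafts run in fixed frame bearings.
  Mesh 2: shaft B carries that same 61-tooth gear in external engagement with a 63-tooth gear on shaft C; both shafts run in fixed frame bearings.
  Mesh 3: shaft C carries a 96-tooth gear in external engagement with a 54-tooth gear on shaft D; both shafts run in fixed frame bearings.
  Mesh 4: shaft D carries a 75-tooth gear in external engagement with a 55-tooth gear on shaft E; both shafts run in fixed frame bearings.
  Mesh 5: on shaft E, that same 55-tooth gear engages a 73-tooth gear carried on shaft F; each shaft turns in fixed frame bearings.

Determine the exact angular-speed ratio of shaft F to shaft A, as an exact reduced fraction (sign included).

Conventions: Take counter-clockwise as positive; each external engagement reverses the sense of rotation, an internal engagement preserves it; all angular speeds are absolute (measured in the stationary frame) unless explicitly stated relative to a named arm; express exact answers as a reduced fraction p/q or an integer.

class = fixed-axis compound train [5 meshes; 5 ratios multiply, 5 sense flips]
mesh 1 [61T→61T]: running ratio 1, sense −
mesh 2 [61T→63T]: running ratio 61/63, sense +
mesh 3 [96T→54T]: running ratio 976/567, sense −
mesh 4 [75T→55T]: running ratio 4880/2079, sense +
mesh 5 [55T→73T]: running ratio 24400/13797, sense −
ω_out/ω_in = -24400/13797

-24400/13797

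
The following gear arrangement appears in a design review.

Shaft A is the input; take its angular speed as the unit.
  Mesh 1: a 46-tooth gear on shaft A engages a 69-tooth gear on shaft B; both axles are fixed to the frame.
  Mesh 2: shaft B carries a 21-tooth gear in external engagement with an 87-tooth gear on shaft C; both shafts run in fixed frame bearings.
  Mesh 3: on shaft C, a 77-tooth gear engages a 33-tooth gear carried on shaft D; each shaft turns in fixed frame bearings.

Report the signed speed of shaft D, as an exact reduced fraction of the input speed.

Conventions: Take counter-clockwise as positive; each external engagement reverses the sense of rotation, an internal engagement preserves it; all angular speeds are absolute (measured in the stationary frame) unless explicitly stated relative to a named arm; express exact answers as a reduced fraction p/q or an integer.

-98/261

3-mesh fixed-axis compound train (all bearings frame-fixed)
mesh 1 [46T→69T]: |ω|/ω_in = 1×46/69 = 2/3, sense flips to −
mesh 2 [21T→87T]: |ω|/ω_in = (2/3)×21/87 = 14/87, sense flips to +
mesh 3 [77T→33T]: |ω|/ω_in = (14/87)×77/33 = 98/261, sense flips to −
signed output speed (× input speed) = -98/261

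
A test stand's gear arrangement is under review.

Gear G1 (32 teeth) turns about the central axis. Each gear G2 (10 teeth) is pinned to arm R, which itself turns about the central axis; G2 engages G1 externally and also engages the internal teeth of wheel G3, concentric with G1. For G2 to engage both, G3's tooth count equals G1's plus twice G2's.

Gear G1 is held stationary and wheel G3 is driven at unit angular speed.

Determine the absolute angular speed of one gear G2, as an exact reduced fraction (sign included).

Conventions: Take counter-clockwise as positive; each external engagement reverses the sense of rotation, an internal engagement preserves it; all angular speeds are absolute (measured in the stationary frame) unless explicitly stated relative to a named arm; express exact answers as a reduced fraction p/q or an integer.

recognized (axles ride arm R): planetary set, 32/10/52 teeth
ring teeth: 32 + 2·10 = 52
32(ω_sun−ω_arm) = −52(ω_ring−ω_arm),  ω_sun = 0, ω_ring = 1
32(0−ω_arm) = −52(1−ω_arm)  ⇒  84·ω_arm = 52  ⇒  ω_arm = 13/21
sun–planet mesh: 32·(0−13/21) = −10·(ω_p−ω_arm)  ⇒  ω_p−ω_arm = 208/105
ω_p = 13/21 + 208/105 = 13/5
exact speed ratio = 13/5

13/5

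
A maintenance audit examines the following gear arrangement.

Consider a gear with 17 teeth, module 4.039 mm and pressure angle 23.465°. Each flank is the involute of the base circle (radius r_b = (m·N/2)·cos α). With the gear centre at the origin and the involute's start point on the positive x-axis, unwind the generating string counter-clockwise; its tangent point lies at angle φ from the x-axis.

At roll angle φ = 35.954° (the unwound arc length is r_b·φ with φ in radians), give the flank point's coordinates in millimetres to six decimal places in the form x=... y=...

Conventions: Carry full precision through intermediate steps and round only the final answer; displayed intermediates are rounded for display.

x=37.095703 y=2.493214

recognized (one wheel, involute flank): single-mesh tooth geometry, m = 4.039, N = 17
pitch radius r_p = m·N/2 = 4.039·17/2 = 34.331500
base radius r_b = r_p·cos α = 34.331500·cos 23.465° = 31.492405
roll angle φ = 35.954° = 0.62751568 rad
x = r_b·(cos φ + φ·sin φ) = 37.095703
y = r_b·(sin φ − φ·cos φ) = 2.493214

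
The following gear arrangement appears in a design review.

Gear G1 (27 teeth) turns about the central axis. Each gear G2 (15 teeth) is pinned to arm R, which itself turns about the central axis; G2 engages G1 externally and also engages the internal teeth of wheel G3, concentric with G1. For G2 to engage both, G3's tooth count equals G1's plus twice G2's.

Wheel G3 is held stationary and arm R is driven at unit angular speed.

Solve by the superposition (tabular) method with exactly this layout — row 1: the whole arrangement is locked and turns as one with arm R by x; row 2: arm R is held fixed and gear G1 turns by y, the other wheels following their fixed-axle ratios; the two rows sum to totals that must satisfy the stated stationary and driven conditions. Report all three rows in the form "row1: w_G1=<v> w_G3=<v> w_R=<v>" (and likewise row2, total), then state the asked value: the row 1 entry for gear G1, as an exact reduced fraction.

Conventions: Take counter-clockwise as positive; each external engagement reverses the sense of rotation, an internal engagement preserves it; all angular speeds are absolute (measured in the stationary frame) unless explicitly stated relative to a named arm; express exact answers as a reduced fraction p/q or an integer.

row1: w_G1=1 w_G3=1 w_R=1
row2: w_G1=19/9 w_G3=-1 w_R=0
total: w_G1=28/9 w_G3=0 w_R=1
asked value: 1

topology: planetary set — G1 27T / G2 15T / G3 57T, arm = carrier (Willis)
superposition row 1 [locked train]: every member turns x
row 2 — arm fixed, fixed-axis ratios: sun y, ring −(27/57)·y, arm 0
boundary: total ω_ring = x − (27/57)·y = 0 and total ω_arm = x = 1  ⇒  y = 19/9, x = 1
row 2 ring = −(27/57)·19/9 = -1
totals (row 1 + row 2): sun 1 + 19/9 = 28/9, ring 1 + (-1) = 0, arm 1 + 0 = 1
asked cell (row1, sun) = 1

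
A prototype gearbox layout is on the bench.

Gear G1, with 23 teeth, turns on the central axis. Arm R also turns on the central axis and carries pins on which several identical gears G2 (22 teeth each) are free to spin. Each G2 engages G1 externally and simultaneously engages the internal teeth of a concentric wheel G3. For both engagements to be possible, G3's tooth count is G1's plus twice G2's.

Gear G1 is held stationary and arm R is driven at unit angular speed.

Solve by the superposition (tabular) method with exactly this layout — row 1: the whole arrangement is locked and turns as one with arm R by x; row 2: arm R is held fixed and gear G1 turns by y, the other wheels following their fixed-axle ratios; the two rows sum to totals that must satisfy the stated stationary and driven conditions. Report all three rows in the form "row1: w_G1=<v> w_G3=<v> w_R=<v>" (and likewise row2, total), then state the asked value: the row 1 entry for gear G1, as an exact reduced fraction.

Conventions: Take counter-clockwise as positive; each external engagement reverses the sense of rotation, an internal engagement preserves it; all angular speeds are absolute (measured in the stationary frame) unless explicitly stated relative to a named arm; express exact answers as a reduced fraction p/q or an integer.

row1: w_G1=1 w_G3=1 w_R=1
row2: w_G1=-1 w_G3=23/67 w_R=0
total: w_G1=0 w_G3=90/67 w_R=1
asked value: 1

class = planetary set [G3 = 23+2·22 = 67; Willis about the carrier]
row 1: whole set turns with the arm by x
row 2 (arm held, sun turns y): ω_ring = −(23/67)·y, ω_arm = 0
boundary: total ω_sun = x + y = 0 and total ω_arm = x = 1  ⇒  y = -1, x = 1
row 2 ring = −(23/67)·(-1) = 23/67
totals (row 1 + row 2): sun 1 + (-1) = 0, ring 1 + 23/67 = 90/67, arm 1 + 0 = 1
asked cell (row1, sun) = 1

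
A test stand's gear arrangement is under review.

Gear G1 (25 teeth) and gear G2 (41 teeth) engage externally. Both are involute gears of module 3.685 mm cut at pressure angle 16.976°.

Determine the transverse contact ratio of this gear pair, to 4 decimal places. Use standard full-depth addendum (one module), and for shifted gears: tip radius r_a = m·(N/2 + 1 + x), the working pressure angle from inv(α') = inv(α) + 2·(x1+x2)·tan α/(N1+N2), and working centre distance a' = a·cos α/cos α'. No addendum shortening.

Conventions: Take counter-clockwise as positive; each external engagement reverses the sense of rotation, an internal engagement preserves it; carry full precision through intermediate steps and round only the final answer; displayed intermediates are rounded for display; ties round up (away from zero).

recognized (one external pair, fixed centres): single-mesh tooth geometry, m = 3.685, N1 = 25, N2 = 41
base radii: r_b1 = 44.055425, r_b2 = 72.250897
tip radii: r_a1 = 49.747500, r_a2 = 79.227500
no profile shift: α' = α, a' = a
action lengths: √(r_a1²−r_b1²) = 23.106996, √(r_a2²−r_b2²) = 32.508531
base pitch p_b = π·m·cos α = 11.072336
CR = (23.106996 + 32.508531 − 121.605000·sin 16.97600°)/11.072336 = 1.816273
contact ratio ≈ 1.8163

1.8163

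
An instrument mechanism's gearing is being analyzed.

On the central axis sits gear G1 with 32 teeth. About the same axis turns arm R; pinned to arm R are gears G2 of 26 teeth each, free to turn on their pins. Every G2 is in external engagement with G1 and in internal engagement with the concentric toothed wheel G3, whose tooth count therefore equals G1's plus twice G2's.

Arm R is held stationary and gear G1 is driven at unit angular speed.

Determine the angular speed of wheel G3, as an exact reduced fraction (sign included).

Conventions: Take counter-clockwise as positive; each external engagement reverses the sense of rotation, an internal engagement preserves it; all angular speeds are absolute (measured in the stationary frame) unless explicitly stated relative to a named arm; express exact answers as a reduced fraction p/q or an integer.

class = planetary set [G3 = 32+2·26 = 84; Willis about the carrier]
ring teeth: 32 + 2·26 = 84
32(ω_sun−ω_arm) = −84(ω_ring−ω_arm),  ω_arm = 0, ω_sun = 1
ω_ring = 0 − (32/84)(1−0) = -8/21
exact speed ratio = -8/21

-8/21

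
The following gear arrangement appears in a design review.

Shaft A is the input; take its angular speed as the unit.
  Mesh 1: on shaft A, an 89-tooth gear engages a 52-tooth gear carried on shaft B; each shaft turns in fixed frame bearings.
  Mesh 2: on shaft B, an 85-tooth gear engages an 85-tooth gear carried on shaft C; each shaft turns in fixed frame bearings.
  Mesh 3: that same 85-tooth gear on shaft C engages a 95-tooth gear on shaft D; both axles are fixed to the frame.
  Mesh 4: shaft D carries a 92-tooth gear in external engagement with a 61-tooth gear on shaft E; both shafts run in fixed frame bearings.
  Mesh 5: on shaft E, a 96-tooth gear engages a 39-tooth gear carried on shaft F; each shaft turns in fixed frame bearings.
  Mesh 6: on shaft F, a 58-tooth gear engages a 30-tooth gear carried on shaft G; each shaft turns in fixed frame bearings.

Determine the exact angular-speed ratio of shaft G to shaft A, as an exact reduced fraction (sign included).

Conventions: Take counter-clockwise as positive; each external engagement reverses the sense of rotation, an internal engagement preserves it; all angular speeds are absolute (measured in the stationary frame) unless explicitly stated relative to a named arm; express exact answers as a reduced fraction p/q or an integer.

32293472/2938065

class = fixed-axis compound train [6 meshes; 6 ratios multiply, 6 sense flips]
mesh 1 [89T→52T]: running ratio 89/52, sense −
mesh 2 [85T→85T]: running ratio 89/52, sense +
mesh 3 [85T→95T]: running ratio 1513/988, sense −
mesh 4 [92T→61T]: running ratio 34799/15067, sense +
mesh 5 [96T→39T]: running ratio 1113568/195871, sense −
mesh 6 [58T→30T]: running ratio 32293472/2938065, sense +
ω_out/ω_in = 32293472/2938065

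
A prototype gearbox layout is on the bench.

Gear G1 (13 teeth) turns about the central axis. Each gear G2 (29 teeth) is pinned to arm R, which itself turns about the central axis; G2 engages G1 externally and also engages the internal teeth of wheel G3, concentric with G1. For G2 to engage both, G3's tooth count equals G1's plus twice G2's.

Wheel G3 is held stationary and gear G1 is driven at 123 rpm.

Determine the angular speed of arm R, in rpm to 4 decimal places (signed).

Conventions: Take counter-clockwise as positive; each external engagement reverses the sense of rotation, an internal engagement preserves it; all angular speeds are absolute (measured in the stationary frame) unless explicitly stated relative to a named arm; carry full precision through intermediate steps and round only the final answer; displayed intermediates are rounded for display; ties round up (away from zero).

class = planetary set [G3 = 13+2·29 = 71; Willis about the carrier]
normalise by the input: solve with ω_sun = 1, then scale by 123 rpm
ring teeth: 13 + 2·29 = 71
13(ω_sun−ω_arm) = −71(ω_ring−ω_arm),  ω_ring = 0, ω_sun = 1
13(1−ω_arm) = −71(0−ω_arm)  ⇒  84·ω_arm = 13  ⇒  ω_arm = 13/84
scale: ω_arm = 13/84 × 123 rpm = +19.0357 rpm

+19.0357 rpm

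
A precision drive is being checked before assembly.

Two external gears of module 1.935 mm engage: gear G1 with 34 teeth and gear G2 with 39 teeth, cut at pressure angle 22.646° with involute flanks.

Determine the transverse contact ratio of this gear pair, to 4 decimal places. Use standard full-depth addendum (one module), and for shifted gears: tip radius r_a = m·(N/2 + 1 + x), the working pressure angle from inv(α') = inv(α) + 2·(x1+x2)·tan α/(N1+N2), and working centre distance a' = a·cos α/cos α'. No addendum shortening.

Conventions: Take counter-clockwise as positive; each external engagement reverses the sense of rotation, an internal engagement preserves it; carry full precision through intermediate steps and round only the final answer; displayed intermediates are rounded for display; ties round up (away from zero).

recognized (one external pair, fixed centres): single-mesh tooth geometry, m = 1.935, N1 = 34, N2 = 39
base radii: r_b1 = 30.358841, r_b2 = 34.823377
tip radii: r_a1 = 34.830000, r_a2 = 39.667500
no profile shift: α' = α, a' = a
action lengths: √(r_a1²−r_b1²) = 17.072483, √(r_a2²−r_b2²) = 18.995868
base pitch p_b = π·m·cos α = 5.610301
CR = (17.072483 + 18.995868 − 70.627500·sin 22.64600°)/5.610301 = 1.581768
contact ratio ≈ 1.5818

1.5818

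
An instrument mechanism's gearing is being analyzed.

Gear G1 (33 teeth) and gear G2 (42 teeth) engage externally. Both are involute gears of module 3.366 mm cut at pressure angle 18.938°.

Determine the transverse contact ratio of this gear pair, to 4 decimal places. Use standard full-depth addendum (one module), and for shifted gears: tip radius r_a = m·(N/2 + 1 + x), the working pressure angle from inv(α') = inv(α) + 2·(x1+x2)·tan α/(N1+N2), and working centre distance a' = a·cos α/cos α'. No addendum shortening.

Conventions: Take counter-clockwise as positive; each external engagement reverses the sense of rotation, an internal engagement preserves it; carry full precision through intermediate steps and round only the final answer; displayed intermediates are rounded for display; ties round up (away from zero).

1.7513

class = single-mesh tooth geometry [involute pair 33T × 42T, m = 3.366]
base radii: r_b1 = 52.532692, r_b2 = 66.859789
tip radii: r_a1 = 58.905000, r_a2 = 74.052000
no profile shift: α' = α, a' = a
action lengths: √(r_a1²−r_b1²) = 26.647989, √(r_a2²−r_b2²) = 31.835000
base pitch p_b = π·m·cos α = 10.002201
CR = (26.647989 + 31.835000 − 126.225000·sin 18.93800°)/10.002201 = 1.751347
contact ratio ≈ 1.7513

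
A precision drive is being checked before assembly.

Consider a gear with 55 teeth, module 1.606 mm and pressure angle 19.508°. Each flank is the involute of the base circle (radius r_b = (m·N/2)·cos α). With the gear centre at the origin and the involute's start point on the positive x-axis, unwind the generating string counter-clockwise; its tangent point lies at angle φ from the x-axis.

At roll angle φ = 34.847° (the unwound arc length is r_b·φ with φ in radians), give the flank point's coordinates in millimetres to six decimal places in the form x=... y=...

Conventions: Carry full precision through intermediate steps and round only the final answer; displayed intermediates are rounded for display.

x=48.631627 y=3.007876

class = single-mesh tooth geometry [base-circle involute, m = 1.606, 55T]
pitch radius r_p = m·N/2 = 1.606·55/2 = 44.165000
base radius r_b = r_p·cos α = 44.165000·cos 19.508° = 41.629703
roll angle φ = 34.847° = 0.60819488 rad
x = r_b·(cos φ + φ·sin φ) = 48.631627
y = r_b·(sin φ − φ·cos φ) = 3.007876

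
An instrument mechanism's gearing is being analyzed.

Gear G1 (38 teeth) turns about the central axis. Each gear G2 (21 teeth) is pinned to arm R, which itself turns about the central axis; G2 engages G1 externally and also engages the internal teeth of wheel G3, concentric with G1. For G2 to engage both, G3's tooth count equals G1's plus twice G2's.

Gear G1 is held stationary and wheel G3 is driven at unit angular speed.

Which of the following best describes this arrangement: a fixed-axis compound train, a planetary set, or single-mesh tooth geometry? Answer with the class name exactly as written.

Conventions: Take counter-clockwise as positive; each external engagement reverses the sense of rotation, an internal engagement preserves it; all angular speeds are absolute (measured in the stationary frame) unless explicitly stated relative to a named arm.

recognized (axles ride arm R): planetary set, 38/21/80 teeth
classification: planetary set

planetary set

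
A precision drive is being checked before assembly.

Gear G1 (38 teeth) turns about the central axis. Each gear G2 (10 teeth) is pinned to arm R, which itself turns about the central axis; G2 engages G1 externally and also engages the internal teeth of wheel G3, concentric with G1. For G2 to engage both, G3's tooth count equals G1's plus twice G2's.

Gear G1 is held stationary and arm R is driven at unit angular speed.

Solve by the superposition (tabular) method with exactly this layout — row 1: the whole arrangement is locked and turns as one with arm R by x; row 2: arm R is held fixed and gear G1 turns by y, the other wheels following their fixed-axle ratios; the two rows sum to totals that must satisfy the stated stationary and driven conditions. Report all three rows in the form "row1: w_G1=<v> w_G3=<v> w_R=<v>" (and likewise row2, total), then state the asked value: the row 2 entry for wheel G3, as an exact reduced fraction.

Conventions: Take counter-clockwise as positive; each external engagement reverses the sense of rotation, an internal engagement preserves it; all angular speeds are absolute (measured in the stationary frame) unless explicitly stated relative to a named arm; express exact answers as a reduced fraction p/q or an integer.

row1: w_G1=1 w_G3=1 w_R=1
row2: w_G1=-1 w_G3=19/29 w_R=0
total: w_G1=0 w_G3=48/29 w_R=1
asked value: 19/29

class = planetary set [G3 = 38+2·10 = 58; Willis about the carrier]
row 1: whole set turns with the arm by x
row 2 (arm held, sun turns y): ω_ring = −(38/58)·y, ω_arm = 0
boundary: total ω_sun = x + y = 0 and total ω_arm = x = 1  ⇒  y = -1, x = 1
row 2 ring = −(38/58)·(-1) = 19/29
totals (row 1 + row 2): sun 1 + (-1) = 0, ring 1 + 19/29 = 48/29, arm 1 + 0 = 1
asked cell (row2, ring) = 19/29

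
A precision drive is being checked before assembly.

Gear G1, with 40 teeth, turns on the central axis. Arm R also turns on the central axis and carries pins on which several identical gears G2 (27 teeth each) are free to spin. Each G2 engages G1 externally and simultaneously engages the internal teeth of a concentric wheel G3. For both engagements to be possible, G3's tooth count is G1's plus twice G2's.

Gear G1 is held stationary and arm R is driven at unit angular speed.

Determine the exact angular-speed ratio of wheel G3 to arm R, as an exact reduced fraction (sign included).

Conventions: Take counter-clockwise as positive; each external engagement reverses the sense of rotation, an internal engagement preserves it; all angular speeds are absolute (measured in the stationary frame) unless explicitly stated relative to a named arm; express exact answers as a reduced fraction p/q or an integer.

planetary set (40T centre, 27T on arm, 94T internal) — Willis relation
ring teeth: 40 + 2·27 = 94
40(ω_sun−ω_arm) = −94(ω_ring−ω_arm),  ω_sun = 0, ω_arm = 1
ω_ring = 1 − (40/94)(0−1) = 67/47
ω_out/ω_in = 67/47

67/47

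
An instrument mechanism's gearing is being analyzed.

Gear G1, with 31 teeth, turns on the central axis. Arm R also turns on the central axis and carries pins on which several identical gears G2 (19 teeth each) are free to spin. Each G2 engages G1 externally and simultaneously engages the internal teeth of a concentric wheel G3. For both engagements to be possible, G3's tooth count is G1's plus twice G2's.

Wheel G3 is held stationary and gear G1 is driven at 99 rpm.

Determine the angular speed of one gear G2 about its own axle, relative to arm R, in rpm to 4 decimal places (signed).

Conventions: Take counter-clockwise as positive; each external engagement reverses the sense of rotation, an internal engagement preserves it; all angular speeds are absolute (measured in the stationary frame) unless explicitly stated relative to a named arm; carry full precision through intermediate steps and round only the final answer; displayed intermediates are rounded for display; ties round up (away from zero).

-111.4532 rpm

planetary set (31T centre, 19T on arm, 69T internal) — Willis relation
normalise by the input: solve with ω_sun = 1, then scale by 99 rpm
ring teeth: 31 + 2·19 = 69
31(ω_sun−ω_arm) = −69(ω_ring−ω_arm),  ω_ring = 0, ω_sun = 1
31(1−ω_arm) = −69(0−ω_arm)  ⇒  100·ω_arm = 31  ⇒  ω_arm = 31/100
sun–planet mesh: 31·(1−31/100) = −19·(ω_p−ω_arm)  ⇒  ω_p−ω_arm = -2139/1900
scale: ω_p−ω_arm = -2139/1900 × 99 rpm = -111.4532 rpm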